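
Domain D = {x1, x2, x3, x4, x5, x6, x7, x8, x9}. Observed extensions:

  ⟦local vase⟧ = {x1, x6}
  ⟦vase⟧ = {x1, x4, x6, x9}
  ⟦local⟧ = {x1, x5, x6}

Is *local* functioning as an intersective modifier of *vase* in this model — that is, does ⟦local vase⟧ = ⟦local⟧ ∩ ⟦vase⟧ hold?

⟦local⟧ ∩ ⟦vase⟧ = {x1, x5, x6} ∩ {x1, x4, x6, x9} = {x1, x6}
Observed ⟦local vase⟧ = {x1, x6}.
These coincide, so the modifier is intersective here.

yes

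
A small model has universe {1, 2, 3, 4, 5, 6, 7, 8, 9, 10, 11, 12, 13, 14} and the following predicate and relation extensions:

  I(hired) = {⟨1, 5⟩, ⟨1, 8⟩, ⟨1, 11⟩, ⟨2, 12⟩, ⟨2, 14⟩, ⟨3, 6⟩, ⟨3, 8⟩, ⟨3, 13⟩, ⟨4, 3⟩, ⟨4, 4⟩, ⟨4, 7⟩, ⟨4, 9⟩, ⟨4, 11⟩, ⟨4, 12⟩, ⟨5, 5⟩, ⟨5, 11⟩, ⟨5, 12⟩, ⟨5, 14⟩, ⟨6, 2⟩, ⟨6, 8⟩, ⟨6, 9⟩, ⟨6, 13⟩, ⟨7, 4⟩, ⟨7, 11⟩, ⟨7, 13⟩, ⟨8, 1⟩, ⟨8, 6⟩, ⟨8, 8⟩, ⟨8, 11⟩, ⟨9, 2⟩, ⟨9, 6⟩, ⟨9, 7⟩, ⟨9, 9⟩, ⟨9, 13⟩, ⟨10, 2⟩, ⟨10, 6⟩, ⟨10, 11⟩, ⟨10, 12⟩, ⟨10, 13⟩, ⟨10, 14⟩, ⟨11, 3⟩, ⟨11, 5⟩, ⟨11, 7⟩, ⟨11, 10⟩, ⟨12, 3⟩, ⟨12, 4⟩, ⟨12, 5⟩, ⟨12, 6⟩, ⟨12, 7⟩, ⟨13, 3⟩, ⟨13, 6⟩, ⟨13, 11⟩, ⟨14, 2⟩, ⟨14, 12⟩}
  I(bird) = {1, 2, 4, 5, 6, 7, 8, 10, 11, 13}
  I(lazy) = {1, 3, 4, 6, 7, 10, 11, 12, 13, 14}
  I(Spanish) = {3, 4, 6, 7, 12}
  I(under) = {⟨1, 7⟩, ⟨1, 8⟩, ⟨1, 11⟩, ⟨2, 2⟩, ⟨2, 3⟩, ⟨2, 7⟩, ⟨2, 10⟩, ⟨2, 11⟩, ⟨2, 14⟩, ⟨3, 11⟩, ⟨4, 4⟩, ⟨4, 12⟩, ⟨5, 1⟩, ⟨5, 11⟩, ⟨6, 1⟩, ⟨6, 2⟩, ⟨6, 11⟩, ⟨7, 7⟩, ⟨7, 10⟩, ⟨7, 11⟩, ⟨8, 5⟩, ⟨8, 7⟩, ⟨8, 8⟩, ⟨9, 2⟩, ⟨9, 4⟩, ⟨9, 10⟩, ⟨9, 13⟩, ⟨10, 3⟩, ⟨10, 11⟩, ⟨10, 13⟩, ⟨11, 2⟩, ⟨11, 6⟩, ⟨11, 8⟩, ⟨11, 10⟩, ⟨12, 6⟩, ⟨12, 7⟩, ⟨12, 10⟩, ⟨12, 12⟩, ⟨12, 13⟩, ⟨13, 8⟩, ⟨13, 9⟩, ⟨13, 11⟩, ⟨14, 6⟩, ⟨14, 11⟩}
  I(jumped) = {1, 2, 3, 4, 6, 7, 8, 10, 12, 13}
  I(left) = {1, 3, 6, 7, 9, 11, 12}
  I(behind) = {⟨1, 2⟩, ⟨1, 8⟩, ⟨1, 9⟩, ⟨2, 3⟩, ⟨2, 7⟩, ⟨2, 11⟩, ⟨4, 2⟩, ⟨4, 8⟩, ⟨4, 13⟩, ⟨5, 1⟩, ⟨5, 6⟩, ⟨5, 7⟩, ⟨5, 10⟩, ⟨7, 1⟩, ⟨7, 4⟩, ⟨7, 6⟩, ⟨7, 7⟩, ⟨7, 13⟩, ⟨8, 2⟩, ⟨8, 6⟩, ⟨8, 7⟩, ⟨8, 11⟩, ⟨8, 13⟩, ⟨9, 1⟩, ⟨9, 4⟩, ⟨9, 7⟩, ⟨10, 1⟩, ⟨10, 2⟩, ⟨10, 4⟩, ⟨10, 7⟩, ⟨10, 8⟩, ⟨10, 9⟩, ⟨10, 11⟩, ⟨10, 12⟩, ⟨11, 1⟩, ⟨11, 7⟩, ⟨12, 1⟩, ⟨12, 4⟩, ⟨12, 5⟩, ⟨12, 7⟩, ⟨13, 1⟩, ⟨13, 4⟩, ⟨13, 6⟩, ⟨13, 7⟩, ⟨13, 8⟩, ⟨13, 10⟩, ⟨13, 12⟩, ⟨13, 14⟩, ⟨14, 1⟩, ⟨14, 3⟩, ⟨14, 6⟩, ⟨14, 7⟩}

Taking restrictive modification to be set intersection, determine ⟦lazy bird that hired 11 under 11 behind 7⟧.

⟦that hired 11⟧ = {x : ⟨x, 11⟩ ∈ ⟦hired⟧} = {1, 4, 5, 7, 8, 10, 13}
⟦under 11⟧ = {x : ⟨x, 11⟩ ∈ ⟦under⟧} = {1, 2, 3, 5, 6, 7, 10, 13, 14}
⟦behind 7⟧ = {x : ⟨x, 7⟩ ∈ ⟦behind⟧} = {2, 5, 7, 8, 9, 10, 11, 12, 13, 14}
⟦bird⟧ = {1, 2, 4, 5, 6, 7, 8, 10, 11, 13}
… ∩ ⟦that hired 11⟧ = {1, 2, 4, 5, 6, 7, 8, 10, 11, 13} ∩ {1, 4, 5, 7, 8, 10, 13} = {1, 4, 5, 7, 8, 10, 13}
… ∩ ⟦under 11⟧ = {1, 4, 5, 7, 8, 10, 13} ∩ {1, 2, 3, 5, 6, 7, 10, 13, 14} = {1, 5, 7, 10, 13}
… ∩ ⟦behind 7⟧ = {1, 5, 7, 10, 13} ∩ {2, 5, 7, 8, 9, 10, 11, 12, 13, 14} = {5, 7, 10, 13}
… ∩ ⟦lazy⟧ = {5, 7, 10, 13} ∩ {1, 3, 4, 6, 7, 10, 11, 12, 13, 14} = {7, 10, 13}
So ⟦lazy bird that hired 11 under 11 behind 7⟧ = {7, 10, 13}.

{7, 10, 13}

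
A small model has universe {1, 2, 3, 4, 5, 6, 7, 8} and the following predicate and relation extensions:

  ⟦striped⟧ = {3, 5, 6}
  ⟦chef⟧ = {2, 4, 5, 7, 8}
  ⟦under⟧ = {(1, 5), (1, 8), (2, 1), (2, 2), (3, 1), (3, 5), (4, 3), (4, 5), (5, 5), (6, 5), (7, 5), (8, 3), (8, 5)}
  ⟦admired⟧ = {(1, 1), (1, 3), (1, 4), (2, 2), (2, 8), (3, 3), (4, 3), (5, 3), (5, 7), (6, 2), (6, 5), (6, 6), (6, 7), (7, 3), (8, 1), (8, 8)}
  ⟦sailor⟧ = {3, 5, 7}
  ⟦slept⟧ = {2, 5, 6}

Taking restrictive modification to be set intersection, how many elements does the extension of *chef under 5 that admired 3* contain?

3

⟦under 5⟧ = {x : ⟨x, 5⟩ ∈ ⟦under⟧} = {1, 3, 4, 5, 6, 7, 8}
⟦that admired 3⟧ = {x : ⟨x, 3⟩ ∈ ⟦admired⟧} = {1, 3, 4, 5, 7}
⟦chef⟧ = {2, 4, 5, 7, 8}
… ∩ ⟦under 5⟧ = {2, 4, 5, 7, 8} ∩ {1, 3, 4, 5, 6, 7, 8} = {4, 5, 7, 8}
… ∩ ⟦that admired 3⟧ = {4, 5, 7, 8} ∩ {1, 3, 4, 5, 7} = {4, 5, 7}
⟦chef under 5 that admired 3⟧ = {4, 5, 7}, so the cardinality is 3.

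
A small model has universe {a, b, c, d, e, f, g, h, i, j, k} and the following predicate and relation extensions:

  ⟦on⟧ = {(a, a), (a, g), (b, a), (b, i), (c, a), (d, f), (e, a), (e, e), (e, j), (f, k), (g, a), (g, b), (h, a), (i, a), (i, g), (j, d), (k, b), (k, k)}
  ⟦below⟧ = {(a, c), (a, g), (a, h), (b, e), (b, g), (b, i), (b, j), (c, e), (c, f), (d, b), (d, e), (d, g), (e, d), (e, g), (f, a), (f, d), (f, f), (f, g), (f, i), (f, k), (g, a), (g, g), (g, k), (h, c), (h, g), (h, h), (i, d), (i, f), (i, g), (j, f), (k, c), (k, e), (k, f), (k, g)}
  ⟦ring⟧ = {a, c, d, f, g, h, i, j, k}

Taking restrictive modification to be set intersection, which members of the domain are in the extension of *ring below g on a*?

⟦below g⟧ = {x : ⟨x, g⟩ ∈ ⟦below⟧} = {a, b, d, e, f, g, h, i, k}
⟦on a⟧ = {x : ⟨x, a⟩ ∈ ⟦on⟧} = {a, b, c, e, g, h, i}
⟦ring⟧ = {a, c, d, f, g, h, i, j, k}
… ∩ ⟦below g⟧ = {a, c, d, f, g, h, i, j, k} ∩ {a, b, d, e, f, g, h, i, k} = {a, d, f, g, h, i, k}
… ∩ ⟦on a⟧ = {a, d, f, g, h, i, k} ∩ {a, b, c, e, g, h, i} = {a, g, h, i}
So ⟦ring below g on a⟧ = {a, g, h, i}.

{a, g, h, i}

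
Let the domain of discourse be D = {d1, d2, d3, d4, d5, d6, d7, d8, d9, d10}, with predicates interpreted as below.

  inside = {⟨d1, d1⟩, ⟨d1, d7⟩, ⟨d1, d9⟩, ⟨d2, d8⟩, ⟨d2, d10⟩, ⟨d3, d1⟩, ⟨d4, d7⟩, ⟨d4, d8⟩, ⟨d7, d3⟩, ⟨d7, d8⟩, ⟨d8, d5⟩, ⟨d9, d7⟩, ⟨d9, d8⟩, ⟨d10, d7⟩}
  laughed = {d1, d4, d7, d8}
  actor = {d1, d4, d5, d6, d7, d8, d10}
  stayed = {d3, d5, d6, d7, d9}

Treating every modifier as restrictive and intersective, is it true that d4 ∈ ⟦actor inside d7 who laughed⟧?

⟦inside d7⟧ = {x : ⟨x, d7⟩ ∈ ⟦inside⟧} = {d1, d4, d9, d10}
⟦who laughed⟧ = ⟦laughed⟧ = {d1, d4, d7, d8}
⟦actor⟧ = {d1, d4, d5, d6, d7, d8, d10}
… ∩ ⟦inside d7⟧ = {d1, d4, d5, d6, d7, d8, d10} ∩ {d1, d4, d9, d10} = {d1, d4, d10}
… ∩ ⟦who laughed⟧ = {d1, d4, d10} ∩ {d1, d4, d7, d8} = {d1, d4}
⟦actor inside d7 who laughed⟧ = {d1, d4}; d4 ∈ this set.

yes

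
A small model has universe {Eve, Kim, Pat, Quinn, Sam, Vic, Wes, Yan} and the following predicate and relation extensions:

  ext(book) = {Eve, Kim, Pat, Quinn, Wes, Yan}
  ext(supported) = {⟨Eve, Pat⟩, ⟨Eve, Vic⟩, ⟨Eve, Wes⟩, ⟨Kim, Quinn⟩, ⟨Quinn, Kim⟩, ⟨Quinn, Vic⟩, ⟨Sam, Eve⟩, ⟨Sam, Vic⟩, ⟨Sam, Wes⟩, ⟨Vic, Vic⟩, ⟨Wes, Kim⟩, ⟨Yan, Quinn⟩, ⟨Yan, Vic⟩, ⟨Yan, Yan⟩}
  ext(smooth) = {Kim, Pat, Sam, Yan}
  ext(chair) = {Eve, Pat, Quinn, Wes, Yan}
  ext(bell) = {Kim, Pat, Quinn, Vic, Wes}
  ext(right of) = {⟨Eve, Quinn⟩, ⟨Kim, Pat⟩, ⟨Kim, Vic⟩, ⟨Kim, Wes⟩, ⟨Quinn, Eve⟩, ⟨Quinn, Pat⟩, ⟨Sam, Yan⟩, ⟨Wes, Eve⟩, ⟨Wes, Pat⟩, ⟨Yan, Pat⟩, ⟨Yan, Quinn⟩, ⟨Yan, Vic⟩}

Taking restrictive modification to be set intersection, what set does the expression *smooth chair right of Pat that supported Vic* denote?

⟦right of Pat⟧ = {x : ⟨x, Pat⟩ ∈ ⟦right of⟧} = {Kim, Quinn, Wes, Yan}
⟦that supported Vic⟧ = {x : ⟨x, Vic⟩ ∈ ⟦supported⟧} = {Eve, Quinn, Sam, Vic, Yan}
⟦chair⟧ = {Eve, Pat, Quinn, Wes, Yan}
… ∩ ⟦right of Pat⟧ = {Eve, Pat, Quinn, Wes, Yan} ∩ {Kim, Quinn, Wes, Yan} = {Quinn, Wes, Yan}
… ∩ ⟦that supported Vic⟧ = {Quinn, Wes, Yan} ∩ {Eve, Quinn, Sam, Vic, Yan} = {Quinn, Yan}
… ∩ ⟦smooth⟧ = {Quinn, Yan} ∩ {Kim, Pat, Sam, Yan} = {Yan}
So ⟦smooth chair right of Pat that supported Vic⟧ = {Yan}.

{Yan}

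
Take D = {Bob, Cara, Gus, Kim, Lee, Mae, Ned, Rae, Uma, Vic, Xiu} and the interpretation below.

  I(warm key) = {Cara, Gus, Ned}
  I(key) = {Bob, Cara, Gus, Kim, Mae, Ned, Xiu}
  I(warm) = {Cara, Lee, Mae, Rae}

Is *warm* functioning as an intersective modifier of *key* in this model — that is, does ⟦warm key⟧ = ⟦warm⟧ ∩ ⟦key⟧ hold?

no

⟦warm⟧ ∩ ⟦key⟧ = {Cara, Lee, Mae, Rae} ∩ {Bob, Cara, Gus, Kim, Mae, Ned, Xiu} = {Cara, Mae}
Observed ⟦warm key⟧ = {Cara, Gus, Ned}.
These differ, so the modifier is not intersective in this model.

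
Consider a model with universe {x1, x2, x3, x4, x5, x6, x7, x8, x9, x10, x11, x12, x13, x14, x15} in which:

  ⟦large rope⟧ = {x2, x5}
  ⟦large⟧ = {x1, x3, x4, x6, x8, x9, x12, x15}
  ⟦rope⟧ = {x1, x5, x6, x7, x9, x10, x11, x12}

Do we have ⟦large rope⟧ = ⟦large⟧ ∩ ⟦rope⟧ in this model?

no

⟦large⟧ ∩ ⟦rope⟧ = {x1, x3, x4, x6, x8, x9, x12, x15} ∩ {x1, x5, x6, x7, x9, x10, x11, x12} = {x1, x6, x9, x12}
Observed ⟦large rope⟧ = {x2, x5}.
These differ, so the modifier is not intersective in this model.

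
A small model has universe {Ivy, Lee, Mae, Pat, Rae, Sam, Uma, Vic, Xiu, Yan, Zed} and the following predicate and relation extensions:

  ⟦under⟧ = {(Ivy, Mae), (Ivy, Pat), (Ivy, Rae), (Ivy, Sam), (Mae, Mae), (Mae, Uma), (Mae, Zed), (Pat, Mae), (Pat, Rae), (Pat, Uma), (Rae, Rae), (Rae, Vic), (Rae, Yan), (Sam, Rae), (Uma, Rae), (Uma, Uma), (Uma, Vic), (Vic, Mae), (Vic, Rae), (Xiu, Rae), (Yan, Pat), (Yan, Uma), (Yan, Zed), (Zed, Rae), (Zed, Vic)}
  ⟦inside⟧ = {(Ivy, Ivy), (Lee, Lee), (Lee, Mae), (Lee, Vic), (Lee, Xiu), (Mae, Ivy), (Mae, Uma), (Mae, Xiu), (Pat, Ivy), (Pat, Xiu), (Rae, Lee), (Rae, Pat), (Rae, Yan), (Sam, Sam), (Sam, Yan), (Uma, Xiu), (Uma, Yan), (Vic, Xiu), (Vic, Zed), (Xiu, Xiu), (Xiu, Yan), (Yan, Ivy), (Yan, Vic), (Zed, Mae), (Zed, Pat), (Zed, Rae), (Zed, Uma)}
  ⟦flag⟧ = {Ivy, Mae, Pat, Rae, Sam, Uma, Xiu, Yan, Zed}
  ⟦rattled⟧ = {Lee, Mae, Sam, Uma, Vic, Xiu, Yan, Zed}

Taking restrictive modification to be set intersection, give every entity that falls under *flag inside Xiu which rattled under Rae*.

{Uma, Xiu}

⟦inside Xiu⟧ = {x : ⟨x, Xiu⟩ ∈ ⟦inside⟧} = {Lee, Mae, Pat, Uma, Vic, Xiu}
⟦which rattled⟧ = ⟦rattled⟧ = {Lee, Mae, Sam, Uma, Vic, Xiu, Yan, Zed}
⟦under Rae⟧ = {x : ⟨x, Rae⟩ ∈ ⟦under⟧} = {Ivy, Pat, Rae, Sam, Uma, Vic, Xiu, Zed}
⟦flag⟧ = {Ivy, Mae, Pat, Rae, Sam, Uma, Xiu, Yan, Zed}
… ∩ ⟦inside Xiu⟧ = {Ivy, Mae, Pat, Rae, Sam, Uma, Xiu, Yan, Zed} ∩ {Lee, Mae, Pat, Uma, Vic, Xiu} = {Mae, Pat, Uma, Xiu}
… ∩ ⟦which rattled⟧ = {Mae, Pat, Uma, Xiu} ∩ {Lee, Mae, Sam, Uma, Vic, Xiu, Yan, Zed} = {Mae, Uma, Xiu}
… ∩ ⟦under Rae⟧ = {Mae, Uma, Xiu} ∩ {Ivy, Pat, Rae, Sam, Uma, Vic, Xiu, Zed} = {Uma, Xiu}
So ⟦flag inside Xiu which rattled under Rae⟧ = {Uma, Xiu}.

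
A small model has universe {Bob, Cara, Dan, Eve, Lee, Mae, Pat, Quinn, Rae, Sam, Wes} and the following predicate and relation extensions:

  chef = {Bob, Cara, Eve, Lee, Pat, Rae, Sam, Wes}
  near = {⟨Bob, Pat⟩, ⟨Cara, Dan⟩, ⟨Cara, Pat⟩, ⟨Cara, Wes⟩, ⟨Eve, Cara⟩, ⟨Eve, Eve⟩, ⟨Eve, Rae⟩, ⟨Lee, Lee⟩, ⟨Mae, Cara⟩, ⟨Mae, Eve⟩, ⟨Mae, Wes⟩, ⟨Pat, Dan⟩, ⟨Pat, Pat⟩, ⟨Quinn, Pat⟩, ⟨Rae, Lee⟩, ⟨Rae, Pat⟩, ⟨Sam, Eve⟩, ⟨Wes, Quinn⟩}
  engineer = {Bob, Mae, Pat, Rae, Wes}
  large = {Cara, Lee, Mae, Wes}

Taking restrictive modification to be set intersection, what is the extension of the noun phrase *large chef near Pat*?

{Cara}

⟦near Pat⟧ = {x : ⟨x, Pat⟩ ∈ ⟦near⟧} = {Bob, Cara, Pat, Quinn, Rae}
⟦chef⟧ = {Bob, Cara, Eve, Lee, Pat, Rae, Sam, Wes}
… ∩ ⟦near Pat⟧ = {Bob, Cara, Eve, Lee, Pat, Rae, Sam, Wes} ∩ {Bob, Cara, Pat, Quinn, Rae} = {Bob, Cara, Pat, Rae}
… ∩ ⟦large⟧ = {Bob, Cara, Pat, Rae} ∩ {Cara, Lee, Mae, Wes} = {Cara}
So ⟦large chef near Pat⟧ = {Cara}.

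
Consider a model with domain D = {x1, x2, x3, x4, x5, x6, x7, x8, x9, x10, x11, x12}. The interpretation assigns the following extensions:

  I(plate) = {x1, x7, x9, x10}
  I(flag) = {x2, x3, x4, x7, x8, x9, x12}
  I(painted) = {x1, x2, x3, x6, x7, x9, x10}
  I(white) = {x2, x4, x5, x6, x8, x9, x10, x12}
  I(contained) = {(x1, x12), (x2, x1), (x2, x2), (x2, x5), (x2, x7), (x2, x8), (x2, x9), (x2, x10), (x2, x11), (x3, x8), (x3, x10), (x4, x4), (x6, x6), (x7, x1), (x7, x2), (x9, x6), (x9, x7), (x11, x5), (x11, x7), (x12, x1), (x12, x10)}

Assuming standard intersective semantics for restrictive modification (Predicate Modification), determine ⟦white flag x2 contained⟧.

⟦x2 contained⟧ = {x : ⟨x2, x⟩ ∈ ⟦contained⟧} = {x1, x2, x5, x7, x8, x9, x10, x11}
⟦flag⟧ = {x2, x3, x4, x7, x8, x9, x12}
… ∩ ⟦x2 contained⟧ = {x2, x3, x4, x7, x8, x9, x12} ∩ {x1, x2, x5, x7, x8, x9, x10, x11} = {x2, x7, x8, x9}
… ∩ ⟦white⟧ = {x2, x7, x8, x9} ∩ {x2, x4, x5, x6, x8, x9, x10, x12} = {x2, x8, x9}
So ⟦white flag x2 contained⟧ = {x2, x8, x9}.

{x2, x8, x9}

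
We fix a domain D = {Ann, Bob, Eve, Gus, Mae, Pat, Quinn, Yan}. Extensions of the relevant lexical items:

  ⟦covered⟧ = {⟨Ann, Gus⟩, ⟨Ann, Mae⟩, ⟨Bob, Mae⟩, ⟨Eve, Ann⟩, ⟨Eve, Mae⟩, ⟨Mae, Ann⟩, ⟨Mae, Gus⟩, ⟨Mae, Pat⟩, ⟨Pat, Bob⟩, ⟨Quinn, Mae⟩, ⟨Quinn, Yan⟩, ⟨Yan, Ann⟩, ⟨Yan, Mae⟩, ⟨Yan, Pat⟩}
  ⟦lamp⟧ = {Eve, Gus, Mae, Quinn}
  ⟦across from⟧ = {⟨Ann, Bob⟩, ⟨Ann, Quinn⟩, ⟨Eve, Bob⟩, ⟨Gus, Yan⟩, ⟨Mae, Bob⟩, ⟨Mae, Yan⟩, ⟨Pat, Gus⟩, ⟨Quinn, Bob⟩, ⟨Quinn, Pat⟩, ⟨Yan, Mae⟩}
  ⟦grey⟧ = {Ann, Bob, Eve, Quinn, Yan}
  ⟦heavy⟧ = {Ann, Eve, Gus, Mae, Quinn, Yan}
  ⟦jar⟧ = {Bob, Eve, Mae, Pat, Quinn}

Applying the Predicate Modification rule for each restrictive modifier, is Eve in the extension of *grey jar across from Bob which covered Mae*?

⟦across from Bob⟧ = {x : ⟨x, Bob⟩ ∈ ⟦across from⟧} = {Ann, Eve, Mae, Quinn}
⟦which covered Mae⟧ = {x : ⟨x, Mae⟩ ∈ ⟦covered⟧} = {Ann, Bob, Eve, Quinn, Yan}
⟦jar⟧ = {Bob, Eve, Mae, Pat, Quinn}
… ∩ ⟦across from Bob⟧ = {Bob, Eve, Mae, Pat, Quinn} ∩ {Ann, Eve, Mae, Quinn} = {Eve, Mae, Quinn}
… ∩ ⟦which covered Mae⟧ = {Eve, Mae, Quinn} ∩ {Ann, Bob, Eve, Quinn, Yan} = {Eve, Quinn}
… ∩ ⟦grey⟧ = {Eve, Quinn} ∩ {Ann, Bob, Eve, Quinn, Yan} = {Eve, Quinn}
⟦grey jar across from Bob which covered Mae⟧ = {Eve, Quinn}; Eve ∈ this set.

yes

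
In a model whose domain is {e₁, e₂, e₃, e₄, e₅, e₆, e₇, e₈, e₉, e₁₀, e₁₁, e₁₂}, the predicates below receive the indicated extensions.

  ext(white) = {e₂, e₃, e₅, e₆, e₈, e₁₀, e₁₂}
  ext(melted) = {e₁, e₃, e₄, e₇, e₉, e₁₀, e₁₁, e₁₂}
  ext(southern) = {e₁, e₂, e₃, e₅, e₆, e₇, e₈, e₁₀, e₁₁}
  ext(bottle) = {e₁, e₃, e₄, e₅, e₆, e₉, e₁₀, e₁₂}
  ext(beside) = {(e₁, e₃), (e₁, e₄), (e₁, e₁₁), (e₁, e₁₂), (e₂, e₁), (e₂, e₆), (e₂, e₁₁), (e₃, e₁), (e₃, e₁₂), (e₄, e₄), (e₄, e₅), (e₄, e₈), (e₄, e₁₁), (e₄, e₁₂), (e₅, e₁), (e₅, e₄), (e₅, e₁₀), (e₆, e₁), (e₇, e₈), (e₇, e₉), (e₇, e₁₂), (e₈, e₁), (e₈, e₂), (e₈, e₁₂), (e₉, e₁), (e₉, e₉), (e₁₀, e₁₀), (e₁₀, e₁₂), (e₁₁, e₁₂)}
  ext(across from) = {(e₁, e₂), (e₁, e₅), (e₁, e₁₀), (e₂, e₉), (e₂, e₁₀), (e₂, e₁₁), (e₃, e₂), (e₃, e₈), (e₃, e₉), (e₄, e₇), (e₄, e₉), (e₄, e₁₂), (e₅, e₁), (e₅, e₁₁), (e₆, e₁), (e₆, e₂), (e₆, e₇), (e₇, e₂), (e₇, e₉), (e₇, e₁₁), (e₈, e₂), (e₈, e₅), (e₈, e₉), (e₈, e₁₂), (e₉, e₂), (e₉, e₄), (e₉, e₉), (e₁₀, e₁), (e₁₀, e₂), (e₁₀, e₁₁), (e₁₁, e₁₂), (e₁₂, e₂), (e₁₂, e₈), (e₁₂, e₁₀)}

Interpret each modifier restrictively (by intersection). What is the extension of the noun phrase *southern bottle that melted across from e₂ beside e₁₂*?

⟦that melted⟧ = ⟦melted⟧ = {e₁, e₃, e₄, e₇, e₉, e₁₀, e₁₁, e₁₂}
⟦across from e₂⟧ = {x : ⟨x, e₂⟩ ∈ ⟦across from⟧} = {e₁, e₃, e₆, e₇, e₈, e₉, e₁₀, e₁₂}
⟦beside e₁₂⟧ = {x : ⟨x, e₁₂⟩ ∈ ⟦beside⟧} = {e₁, e₃, e₄, e₇, e₈, e₁₀, e₁₁}
⟦bottle⟧ = {e₁, e₃, e₄, e₅, e₆, e₉, e₁₀, e₁₂}
… ∩ ⟦that melted⟧ = {e₁, e₃, e₄, e₅, e₆, e₉, e₁₀, e₁₂} ∩ {e₁, e₃, e₄, e₇, e₉, e₁₀, e₁₁, e₁₂} = {e₁, e₃, e₄, e₉, e₁₀, e₁₂}
… ∩ ⟦across from e₂⟧ = {e₁, e₃, e₄, e₉, e₁₀, e₁₂} ∩ {e₁, e₃, e₆, e₇, e₈, e₉, e₁₀, e₁₂} = {e₁, e₃, e₉, e₁₀, e₁₂}
… ∩ ⟦beside e₁₂⟧ = {e₁, e₃, e₉, e₁₀, e₁₂} ∩ {e₁, e₃, e₄, e₇, e₈, e₁₀, e₁₁} = {e₁, e₃, e₁₀}
… ∩ ⟦southern⟧ = {e₁, e₃, e₁₀} ∩ {e₁, e₂, e₃, e₅, e₆, e₇, e₈, e₁₀, e₁₁} = {e₁, e₃, e₁₀}
So ⟦southern bottle that melted across from e₂ beside e₁₂⟧ = {e₁, e₃, e₁₀}.

{e₁, e₃, e₁₀}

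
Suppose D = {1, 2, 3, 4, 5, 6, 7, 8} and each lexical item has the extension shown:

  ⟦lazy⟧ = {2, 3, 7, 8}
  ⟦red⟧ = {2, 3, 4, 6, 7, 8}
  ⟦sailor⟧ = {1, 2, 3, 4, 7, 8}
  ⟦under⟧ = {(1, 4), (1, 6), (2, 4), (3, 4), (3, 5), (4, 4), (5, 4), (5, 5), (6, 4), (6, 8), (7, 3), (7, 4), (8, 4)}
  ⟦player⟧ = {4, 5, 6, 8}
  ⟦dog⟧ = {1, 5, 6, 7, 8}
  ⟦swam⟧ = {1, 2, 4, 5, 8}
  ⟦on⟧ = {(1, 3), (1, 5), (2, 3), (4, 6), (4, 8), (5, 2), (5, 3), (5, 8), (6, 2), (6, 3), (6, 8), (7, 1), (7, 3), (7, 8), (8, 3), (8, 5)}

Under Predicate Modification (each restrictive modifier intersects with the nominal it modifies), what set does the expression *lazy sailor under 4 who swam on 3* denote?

{2, 8}

⟦under 4⟧ = {x : ⟨x, 4⟩ ∈ ⟦under⟧} = {1, 2, 3, 4, 5, 6, 7, 8}
⟦who swam⟧ = ⟦swam⟧ = {1, 2, 4, 5, 8}
⟦on 3⟧ = {x : ⟨x, 3⟩ ∈ ⟦on⟧} = {1, 2, 5, 6, 7, 8}
⟦sailor⟧ = {1, 2, 3, 4, 7, 8}
… ∩ ⟦under 4⟧ = {1, 2, 3, 4, 7, 8} ∩ {1, 2, 3, 4, 5, 6, 7, 8} = {1, 2, 3, 4, 7, 8}
… ∩ ⟦who swam⟧ = {1, 2, 3, 4, 7, 8} ∩ {1, 2, 4, 5, 8} = {1, 2, 4, 8}
… ∩ ⟦on 3⟧ = {1, 2, 4, 8} ∩ {1, 2, 5, 6, 7, 8} = {1, 2, 8}
… ∩ ⟦lazy⟧ = {1, 2, 8} ∩ {2, 3, 7, 8} = {2, 8}
So ⟦lazy sailor under 4 who swam on 3⟧ = {2, 8}.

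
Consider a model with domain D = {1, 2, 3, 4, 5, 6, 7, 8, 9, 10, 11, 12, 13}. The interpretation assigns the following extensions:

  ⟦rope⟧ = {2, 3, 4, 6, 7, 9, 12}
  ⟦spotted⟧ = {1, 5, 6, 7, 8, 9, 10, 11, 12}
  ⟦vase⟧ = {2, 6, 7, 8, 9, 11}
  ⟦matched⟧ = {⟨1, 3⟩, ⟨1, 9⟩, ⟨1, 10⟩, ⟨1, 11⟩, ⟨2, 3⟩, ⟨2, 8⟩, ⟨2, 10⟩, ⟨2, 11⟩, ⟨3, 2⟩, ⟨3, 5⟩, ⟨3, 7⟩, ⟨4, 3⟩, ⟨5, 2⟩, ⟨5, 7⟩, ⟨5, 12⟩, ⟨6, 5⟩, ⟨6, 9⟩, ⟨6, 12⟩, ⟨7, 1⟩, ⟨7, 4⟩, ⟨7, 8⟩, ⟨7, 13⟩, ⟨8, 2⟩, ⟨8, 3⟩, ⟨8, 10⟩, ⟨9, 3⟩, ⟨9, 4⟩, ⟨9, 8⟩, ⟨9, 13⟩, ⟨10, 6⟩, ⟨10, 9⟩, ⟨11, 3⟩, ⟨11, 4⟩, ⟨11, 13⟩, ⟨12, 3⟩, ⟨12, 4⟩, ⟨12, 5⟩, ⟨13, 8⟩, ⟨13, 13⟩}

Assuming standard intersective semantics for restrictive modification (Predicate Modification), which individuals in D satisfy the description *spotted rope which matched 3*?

⟦which matched 3⟧ = {x : ⟨x, 3⟩ ∈ ⟦matched⟧} = {1, 2, 4, 8, 9, 11, 12}
⟦rope⟧ = {2, 3, 4, 6, 7, 9, 12}
… ∩ ⟦which matched 3⟧ = {2, 3, 4, 6, 7, 9, 12} ∩ {1, 2, 4, 8, 9, 11, 12} = {2, 4, 9, 12}
… ∩ ⟦spotted⟧ = {2, 4, 9, 12} ∩ {1, 5, 6, 7, 8, 9, 10, 11, 12} = {9, 12}
So ⟦spotted rope which matched 3⟧ = {9, 12}.

{9, 12}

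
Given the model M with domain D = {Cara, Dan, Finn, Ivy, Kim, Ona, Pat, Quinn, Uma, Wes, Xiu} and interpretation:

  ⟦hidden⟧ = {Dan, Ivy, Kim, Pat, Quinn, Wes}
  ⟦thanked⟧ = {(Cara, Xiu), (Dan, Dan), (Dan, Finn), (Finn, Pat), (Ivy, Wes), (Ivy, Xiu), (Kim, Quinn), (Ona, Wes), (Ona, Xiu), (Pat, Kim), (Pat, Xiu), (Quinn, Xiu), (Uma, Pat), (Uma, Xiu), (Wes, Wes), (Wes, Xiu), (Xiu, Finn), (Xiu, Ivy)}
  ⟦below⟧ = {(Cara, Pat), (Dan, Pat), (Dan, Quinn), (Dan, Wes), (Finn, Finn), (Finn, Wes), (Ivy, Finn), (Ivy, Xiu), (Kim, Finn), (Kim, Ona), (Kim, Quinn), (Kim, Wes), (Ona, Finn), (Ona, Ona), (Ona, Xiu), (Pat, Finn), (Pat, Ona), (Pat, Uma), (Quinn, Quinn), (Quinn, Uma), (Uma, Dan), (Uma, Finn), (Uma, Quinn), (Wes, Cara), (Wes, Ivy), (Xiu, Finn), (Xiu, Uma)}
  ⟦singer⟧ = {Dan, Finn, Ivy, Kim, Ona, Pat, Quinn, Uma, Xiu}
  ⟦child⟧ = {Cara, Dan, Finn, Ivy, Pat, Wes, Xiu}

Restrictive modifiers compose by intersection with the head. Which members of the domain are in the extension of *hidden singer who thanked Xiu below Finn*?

⟦who thanked Xiu⟧ = {x : ⟨x, Xiu⟩ ∈ ⟦thanked⟧} = {Cara, Ivy, Ona, Pat, Quinn, Uma, Wes}
⟦below Finn⟧ = {x : ⟨x, Finn⟩ ∈ ⟦below⟧} = {Finn, Ivy, Kim, Ona, Pat, Uma, Xiu}
⟦singer⟧ = {Dan, Finn, Ivy, Kim, Ona, Pat, Quinn, Uma, Xiu}
… ∩ ⟦who thanked Xiu⟧ = {Dan, Finn, Ivy, Kim, Ona, Pat, Quinn, Uma, Xiu} ∩ {Cara, Ivy, Ona, Pat, Quinn, Uma, Wes} = {Ivy, Ona, Pat, Quinn, Uma}
… ∩ ⟦below Finn⟧ = {Ivy, Ona, Pat, Quinn, Uma} ∩ {Finn, Ivy, Kim, Ona, Pat, Uma, Xiu} = {Ivy, Ona, Pat, Uma}
… ∩ ⟦hidden⟧ = {Ivy, Ona, Pat, Uma} ∩ {Dan, Ivy, Kim, Pat, Quinn, Wes} = {Ivy, Pat}
So ⟦hidden singer who thanked Xiu below Finn⟧ = {Ivy, Pat}.

{Ivy, Pat}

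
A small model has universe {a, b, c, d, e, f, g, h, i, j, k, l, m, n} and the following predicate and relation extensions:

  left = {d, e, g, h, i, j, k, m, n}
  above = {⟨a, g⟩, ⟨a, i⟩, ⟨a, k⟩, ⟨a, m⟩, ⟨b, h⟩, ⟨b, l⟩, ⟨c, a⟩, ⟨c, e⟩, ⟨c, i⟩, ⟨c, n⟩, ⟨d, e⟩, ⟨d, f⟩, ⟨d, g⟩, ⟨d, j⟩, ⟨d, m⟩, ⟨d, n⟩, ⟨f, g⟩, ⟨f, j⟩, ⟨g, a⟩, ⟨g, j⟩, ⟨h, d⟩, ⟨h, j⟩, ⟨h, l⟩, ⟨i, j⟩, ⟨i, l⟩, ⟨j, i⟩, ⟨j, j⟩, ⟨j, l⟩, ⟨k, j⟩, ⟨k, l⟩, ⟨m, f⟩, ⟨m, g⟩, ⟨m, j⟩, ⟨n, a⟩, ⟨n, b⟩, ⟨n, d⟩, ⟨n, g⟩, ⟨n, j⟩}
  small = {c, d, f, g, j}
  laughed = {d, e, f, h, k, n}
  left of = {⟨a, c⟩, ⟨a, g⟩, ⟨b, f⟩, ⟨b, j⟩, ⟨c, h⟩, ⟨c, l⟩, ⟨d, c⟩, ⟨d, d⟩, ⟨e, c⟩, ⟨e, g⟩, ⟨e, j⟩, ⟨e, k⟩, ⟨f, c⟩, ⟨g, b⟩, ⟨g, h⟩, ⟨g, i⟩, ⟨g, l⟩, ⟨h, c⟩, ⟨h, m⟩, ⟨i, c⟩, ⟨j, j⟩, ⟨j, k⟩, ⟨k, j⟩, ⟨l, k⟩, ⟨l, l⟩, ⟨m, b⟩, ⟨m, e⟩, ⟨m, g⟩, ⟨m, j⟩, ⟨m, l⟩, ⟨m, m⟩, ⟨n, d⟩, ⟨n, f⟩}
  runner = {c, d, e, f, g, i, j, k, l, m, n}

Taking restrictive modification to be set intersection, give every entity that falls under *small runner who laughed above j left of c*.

{d, f}

⟦who laughed⟧ = ⟦laughed⟧ = {d, e, f, h, k, n}
⟦above j⟧ = {x : ⟨x, j⟩ ∈ ⟦above⟧} = {d, f, g, h, i, j, k, m, n}
⟦left of c⟧ = {x : ⟨x, c⟩ ∈ ⟦left of⟧} = {a, d, e, f, h, i}
⟦runner⟧ = {c, d, e, f, g, i, j, k, l, m, n}
… ∩ ⟦who laughed⟧ = {c, d, e, f, g, i, j, k, l, m, n} ∩ {d, e, f, h, k, n} = {d, e, f, k, n}
… ∩ ⟦above j⟧ = {d, e, f, k, n} ∩ {d, f, g, h, i, j, k, m, n} = {d, f, k, n}
… ∩ ⟦left of c⟧ = {d, f, k, n} ∩ {a, d, e, f, h, i} = {d, f}
… ∩ ⟦small⟧ = {d, f} ∩ {c, d, f, g, j} = {d, f}
So ⟦small runner who laughed above j left of c⟧ = {d, f}.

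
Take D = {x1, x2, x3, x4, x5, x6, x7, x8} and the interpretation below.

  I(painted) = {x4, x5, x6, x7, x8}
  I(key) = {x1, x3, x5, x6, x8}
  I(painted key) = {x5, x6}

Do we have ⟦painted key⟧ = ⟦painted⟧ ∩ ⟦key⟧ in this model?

⟦painted⟧ ∩ ⟦key⟧ = {x4, x5, x6, x7, x8} ∩ {x1, x3, x5, x6, x8} = {x5, x6, x8}
Observed ⟦painted key⟧ = {x5, x6}.
These differ, so the modifier is not intersective in this model.

no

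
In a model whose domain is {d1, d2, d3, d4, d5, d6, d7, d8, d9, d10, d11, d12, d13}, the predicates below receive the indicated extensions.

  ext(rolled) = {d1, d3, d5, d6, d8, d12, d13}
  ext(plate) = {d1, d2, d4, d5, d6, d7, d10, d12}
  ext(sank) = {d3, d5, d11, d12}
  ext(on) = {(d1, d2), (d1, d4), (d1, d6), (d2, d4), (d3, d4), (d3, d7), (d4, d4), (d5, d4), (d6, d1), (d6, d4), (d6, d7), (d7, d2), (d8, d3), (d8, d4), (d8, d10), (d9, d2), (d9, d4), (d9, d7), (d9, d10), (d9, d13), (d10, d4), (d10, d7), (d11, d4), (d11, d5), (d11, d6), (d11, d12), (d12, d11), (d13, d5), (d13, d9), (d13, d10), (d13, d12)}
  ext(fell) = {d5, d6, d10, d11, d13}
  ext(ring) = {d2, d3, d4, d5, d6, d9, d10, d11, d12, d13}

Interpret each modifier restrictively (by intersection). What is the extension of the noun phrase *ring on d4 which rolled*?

⟦on d4⟧ = {x : ⟨x, d4⟩ ∈ ⟦on⟧} = {d1, d2, d3, d4, d5, d6, d8, d9, d10, d11}
⟦which rolled⟧ = ⟦rolled⟧ = {d1, d3, d5, d6, d8, d12, d13}
⟦ring⟧ = {d2, d3, d4, d5, d6, d9, d10, d11, d12, d13}
… ∩ ⟦on d4⟧ = {d2, d3, d4, d5, d6, d9, d10, d11, d12, d13} ∩ {d1, d2, d3, d4, d5, d6, d8, d9, d10, d11} = {d2, d3, d4, d5, d6, d9, d10, d11}
… ∩ ⟦which rolled⟧ = {d2, d3, d4, d5, d6, d9, d10, d11} ∩ {d1, d3, d5, d6, d8, d12, d13} = {d3, d5, d6}
So ⟦ring on d4 which rolled⟧ = {d3, d5, d6}.

{d3, d5, d6}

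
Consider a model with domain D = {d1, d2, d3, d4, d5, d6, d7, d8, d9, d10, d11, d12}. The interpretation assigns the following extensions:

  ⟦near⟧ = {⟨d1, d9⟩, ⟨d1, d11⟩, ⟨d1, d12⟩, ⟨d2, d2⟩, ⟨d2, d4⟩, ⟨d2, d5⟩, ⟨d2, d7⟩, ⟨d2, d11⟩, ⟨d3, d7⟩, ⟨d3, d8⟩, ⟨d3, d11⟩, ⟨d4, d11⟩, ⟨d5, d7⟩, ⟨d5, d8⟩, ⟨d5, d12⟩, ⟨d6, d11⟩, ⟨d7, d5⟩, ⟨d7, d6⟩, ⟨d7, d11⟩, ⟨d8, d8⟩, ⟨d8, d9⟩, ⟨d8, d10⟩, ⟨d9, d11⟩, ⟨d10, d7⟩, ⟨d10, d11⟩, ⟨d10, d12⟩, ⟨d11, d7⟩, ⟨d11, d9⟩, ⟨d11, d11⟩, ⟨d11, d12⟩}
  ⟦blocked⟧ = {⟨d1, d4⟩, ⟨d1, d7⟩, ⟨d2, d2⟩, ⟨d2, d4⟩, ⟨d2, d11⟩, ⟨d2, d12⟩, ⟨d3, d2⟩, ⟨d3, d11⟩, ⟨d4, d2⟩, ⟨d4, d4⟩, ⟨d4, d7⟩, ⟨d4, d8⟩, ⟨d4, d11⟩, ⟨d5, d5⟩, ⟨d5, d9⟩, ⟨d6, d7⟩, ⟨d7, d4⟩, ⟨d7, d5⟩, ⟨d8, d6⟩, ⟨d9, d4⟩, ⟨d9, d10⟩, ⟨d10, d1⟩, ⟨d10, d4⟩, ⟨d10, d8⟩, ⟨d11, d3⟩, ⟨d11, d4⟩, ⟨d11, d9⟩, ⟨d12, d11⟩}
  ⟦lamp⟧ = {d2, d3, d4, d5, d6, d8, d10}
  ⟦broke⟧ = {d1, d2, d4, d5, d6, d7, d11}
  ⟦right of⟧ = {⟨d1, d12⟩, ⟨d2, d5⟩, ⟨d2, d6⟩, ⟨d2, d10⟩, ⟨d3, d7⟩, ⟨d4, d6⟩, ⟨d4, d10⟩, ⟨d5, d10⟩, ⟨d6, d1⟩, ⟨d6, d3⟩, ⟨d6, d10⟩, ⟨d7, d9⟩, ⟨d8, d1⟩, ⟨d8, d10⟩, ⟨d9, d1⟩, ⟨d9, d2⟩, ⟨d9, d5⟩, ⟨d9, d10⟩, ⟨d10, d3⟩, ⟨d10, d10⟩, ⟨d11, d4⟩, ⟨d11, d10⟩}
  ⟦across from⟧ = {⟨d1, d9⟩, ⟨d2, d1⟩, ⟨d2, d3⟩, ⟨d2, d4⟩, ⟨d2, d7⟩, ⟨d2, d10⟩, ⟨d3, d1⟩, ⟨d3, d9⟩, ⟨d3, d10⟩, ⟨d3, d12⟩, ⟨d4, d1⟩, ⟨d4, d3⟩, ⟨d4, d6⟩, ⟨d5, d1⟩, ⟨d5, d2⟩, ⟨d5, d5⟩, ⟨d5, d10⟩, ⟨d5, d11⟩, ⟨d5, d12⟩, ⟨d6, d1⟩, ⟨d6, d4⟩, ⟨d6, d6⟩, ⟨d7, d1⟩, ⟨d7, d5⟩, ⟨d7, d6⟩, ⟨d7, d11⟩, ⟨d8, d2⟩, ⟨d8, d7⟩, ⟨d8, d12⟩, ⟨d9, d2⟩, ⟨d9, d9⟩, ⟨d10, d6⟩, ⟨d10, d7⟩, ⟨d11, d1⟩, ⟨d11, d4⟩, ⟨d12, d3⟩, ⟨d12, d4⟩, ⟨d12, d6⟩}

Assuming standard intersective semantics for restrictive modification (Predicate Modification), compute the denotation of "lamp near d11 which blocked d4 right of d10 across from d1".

⟦near d11⟧ = {x : ⟨x, d11⟩ ∈ ⟦near⟧} = {d1, d2, d3, d4, d6, d7, d9, d10, d11}
⟦which blocked d4⟧ = {x : ⟨x, d4⟩ ∈ ⟦blocked⟧} = {d1, d2, d4, d7, d9, d10, d11}
⟦right of d10⟧ = {x : ⟨x, d10⟩ ∈ ⟦right of⟧} = {d2, d4, d5, d6, d8, d9, d10, d11}
⟦across from d1⟧ = {x : ⟨x, d1⟩ ∈ ⟦across from⟧} = {d2, d3, d4, d5, d6, d7, d11}
⟦lamp⟧ = {d2, d3, d4, d5, d6, d8, d10}
… ∩ ⟦near d11⟧ = {d2, d3, d4, d5, d6, d8, d10} ∩ {d1, d2, d3, d4, d6, d7, d9, d10, d11} = {d2, d3, d4, d6, d10}
… ∩ ⟦which blocked d4⟧ = {d2, d3, d4, d6, d10} ∩ {d1, d2, d4, d7, d9, d10, d11} = {d2, d4, d10}
… ∩ ⟦right of d10⟧ = {d2, d4, d10} ∩ {d2, d4, d5, d6, d8, d9, d10, d11} = {d2, d4, d10}
… ∩ ⟦across from d1⟧ = {d2, d4, d10} ∩ {d2, d3, d4, d5, d6, d7, d11} = {d2, d4}
So ⟦lamp near d11 which blocked d4 right of d10 across from d1⟧ = {d2, d4}.

{d2, d4}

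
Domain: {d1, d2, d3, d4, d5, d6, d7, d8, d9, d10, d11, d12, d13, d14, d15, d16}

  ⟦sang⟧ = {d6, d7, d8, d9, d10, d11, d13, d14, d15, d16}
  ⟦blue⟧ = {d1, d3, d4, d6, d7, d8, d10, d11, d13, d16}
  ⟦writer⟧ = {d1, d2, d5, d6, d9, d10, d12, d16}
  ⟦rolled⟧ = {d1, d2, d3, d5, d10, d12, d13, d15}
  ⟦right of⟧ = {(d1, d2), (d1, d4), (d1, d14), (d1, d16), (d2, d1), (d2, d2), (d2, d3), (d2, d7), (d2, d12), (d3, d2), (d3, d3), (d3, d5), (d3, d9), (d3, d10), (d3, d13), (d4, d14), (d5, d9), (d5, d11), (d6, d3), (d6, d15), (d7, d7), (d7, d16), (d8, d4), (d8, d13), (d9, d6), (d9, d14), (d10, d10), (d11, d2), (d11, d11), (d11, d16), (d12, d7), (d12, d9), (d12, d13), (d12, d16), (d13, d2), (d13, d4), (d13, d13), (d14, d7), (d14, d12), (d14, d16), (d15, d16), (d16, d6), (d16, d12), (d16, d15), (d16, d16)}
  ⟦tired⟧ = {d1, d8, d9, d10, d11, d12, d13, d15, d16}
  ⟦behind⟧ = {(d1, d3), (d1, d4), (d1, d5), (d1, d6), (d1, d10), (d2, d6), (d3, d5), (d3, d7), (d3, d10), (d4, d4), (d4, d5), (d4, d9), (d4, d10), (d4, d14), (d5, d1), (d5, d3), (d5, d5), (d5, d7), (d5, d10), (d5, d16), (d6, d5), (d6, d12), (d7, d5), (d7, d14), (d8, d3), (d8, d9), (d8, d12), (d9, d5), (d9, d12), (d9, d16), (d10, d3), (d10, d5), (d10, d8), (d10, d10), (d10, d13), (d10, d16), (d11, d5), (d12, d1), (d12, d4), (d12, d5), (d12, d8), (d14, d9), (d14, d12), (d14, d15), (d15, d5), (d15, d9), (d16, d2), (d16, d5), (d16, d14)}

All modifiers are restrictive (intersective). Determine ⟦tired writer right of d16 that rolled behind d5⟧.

{d1, d12}

⟦right of d16⟧ = {x : ⟨x, d16⟩ ∈ ⟦right of⟧} = {d1, d7, d11, d12, d14, d15, d16}
⟦that rolled⟧ = ⟦rolled⟧ = {d1, d2, d3, d5, d10, d12, d13, d15}
⟦behind d5⟧ = {x : ⟨x, d5⟩ ∈ ⟦behind⟧} = {d1, d3, d4, d5, d6, d7, d9, d10, d11, d12, d15, d16}
⟦writer⟧ = {d1, d2, d5, d6, d9, d10, d12, d16}
… ∩ ⟦right of d16⟧ = {d1, d2, d5, d6, d9, d10, d12, d16} ∩ {d1, d7, d11, d12, d14, d15, d16} = {d1, d12, d16}
… ∩ ⟦that rolled⟧ = {d1, d12, d16} ∩ {d1, d2, d3, d5, d10, d12, d13, d15} = {d1, d12}
… ∩ ⟦behind d5⟧ = {d1, d12} ∩ {d1, d3, d4, d5, d6, d7, d9, d10, d11, d12, d15, d16} = {d1, d12}
… ∩ ⟦tired⟧ = {d1, d12} ∩ {d1, d8, d9, d10, d11, d12, d13, d15, d16} = {d1, d12}
So ⟦tired writer right of d16 that rolled behind d5⟧ = {d1, d12}.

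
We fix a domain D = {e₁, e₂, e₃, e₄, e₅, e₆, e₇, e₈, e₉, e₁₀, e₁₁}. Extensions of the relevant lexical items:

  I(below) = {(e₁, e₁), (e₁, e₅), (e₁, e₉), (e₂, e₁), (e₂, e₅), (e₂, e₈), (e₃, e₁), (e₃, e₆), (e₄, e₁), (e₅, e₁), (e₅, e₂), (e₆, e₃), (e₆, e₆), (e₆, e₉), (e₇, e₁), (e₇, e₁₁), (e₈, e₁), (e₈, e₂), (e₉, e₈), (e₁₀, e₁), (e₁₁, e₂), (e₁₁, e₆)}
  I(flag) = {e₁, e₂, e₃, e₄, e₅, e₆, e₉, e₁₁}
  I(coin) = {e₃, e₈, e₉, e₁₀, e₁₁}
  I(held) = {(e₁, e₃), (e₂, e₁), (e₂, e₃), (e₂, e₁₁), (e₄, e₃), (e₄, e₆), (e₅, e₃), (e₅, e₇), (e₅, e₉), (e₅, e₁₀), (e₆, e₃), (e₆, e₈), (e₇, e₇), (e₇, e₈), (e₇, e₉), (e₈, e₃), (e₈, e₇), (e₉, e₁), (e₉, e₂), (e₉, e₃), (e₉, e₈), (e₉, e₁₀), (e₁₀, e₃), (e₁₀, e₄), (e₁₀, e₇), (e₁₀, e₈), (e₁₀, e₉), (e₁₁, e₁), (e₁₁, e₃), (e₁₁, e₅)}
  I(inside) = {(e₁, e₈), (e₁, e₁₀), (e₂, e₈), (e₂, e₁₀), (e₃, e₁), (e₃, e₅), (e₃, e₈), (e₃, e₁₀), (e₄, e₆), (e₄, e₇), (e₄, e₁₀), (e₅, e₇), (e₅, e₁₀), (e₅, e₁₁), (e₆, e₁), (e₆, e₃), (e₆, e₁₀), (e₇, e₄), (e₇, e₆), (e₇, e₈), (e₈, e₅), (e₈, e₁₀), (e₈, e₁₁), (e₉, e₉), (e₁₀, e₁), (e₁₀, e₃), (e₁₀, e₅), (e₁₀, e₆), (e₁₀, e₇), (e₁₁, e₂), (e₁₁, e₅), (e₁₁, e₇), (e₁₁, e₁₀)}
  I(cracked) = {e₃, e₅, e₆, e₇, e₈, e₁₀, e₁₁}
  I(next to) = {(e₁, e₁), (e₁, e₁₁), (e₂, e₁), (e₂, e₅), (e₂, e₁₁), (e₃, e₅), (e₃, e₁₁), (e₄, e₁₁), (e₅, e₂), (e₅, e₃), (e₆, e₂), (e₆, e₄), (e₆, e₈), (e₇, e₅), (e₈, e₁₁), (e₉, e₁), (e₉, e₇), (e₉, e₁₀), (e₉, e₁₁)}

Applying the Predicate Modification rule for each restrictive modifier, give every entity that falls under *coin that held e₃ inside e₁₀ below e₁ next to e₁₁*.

⟦that held e₃⟧ = {x : ⟨x, e₃⟩ ∈ ⟦held⟧} = {e₁, e₂, e₄, e₅, e₆, e₈, e₉, e₁₀, e₁₁}
⟦inside e₁₀⟧ = {x : ⟨x, e₁₀⟩ ∈ ⟦inside⟧} = {e₁, e₂, e₃, e₄, e₅, e₆, e₈, e₁₁}
⟦below e₁⟧ = {x : ⟨x, e₁⟩ ∈ ⟦below⟧} = {e₁, e₂, e₃, e₄, e₅, e₇, e₈, e₁₀}
⟦next to e₁₁⟧ = {x : ⟨x, e₁₁⟩ ∈ ⟦next to⟧} = {e₁, e₂, e₃, e₄, e₈, e₉}
⟦coin⟧ = {e₃, e₈, e₉, e₁₀, e₁₁}
… ∩ ⟦that held e₃⟧ = {e₃, e₈, e₉, e₁₀, e₁₁} ∩ {e₁, e₂, e₄, e₅, e₆, e₈, e₉, e₁₀, e₁₁} = {e₈, e₉, e₁₀, e₁₁}
… ∩ ⟦inside e₁₀⟧ = {e₈, e₉, e₁₀, e₁₁} ∩ {e₁, e₂, e₃, e₄, e₅, e₆, e₈, e₁₁} = {e₈, e₁₁}
… ∩ ⟦below e₁⟧ = {e₈, e₁₁} ∩ {e₁, e₂, e₃, e₄, e₅, e₇, e₈, e₁₀} = {e₈}
… ∩ ⟦next to e₁₁⟧ = {e₈} ∩ {e₁, e₂, e₃, e₄, e₈, e₉} = {e₈}
So ⟦coin that held e₃ inside e₁₀ below e₁ next to e₁₁⟧ = {e₈}.

{e₈}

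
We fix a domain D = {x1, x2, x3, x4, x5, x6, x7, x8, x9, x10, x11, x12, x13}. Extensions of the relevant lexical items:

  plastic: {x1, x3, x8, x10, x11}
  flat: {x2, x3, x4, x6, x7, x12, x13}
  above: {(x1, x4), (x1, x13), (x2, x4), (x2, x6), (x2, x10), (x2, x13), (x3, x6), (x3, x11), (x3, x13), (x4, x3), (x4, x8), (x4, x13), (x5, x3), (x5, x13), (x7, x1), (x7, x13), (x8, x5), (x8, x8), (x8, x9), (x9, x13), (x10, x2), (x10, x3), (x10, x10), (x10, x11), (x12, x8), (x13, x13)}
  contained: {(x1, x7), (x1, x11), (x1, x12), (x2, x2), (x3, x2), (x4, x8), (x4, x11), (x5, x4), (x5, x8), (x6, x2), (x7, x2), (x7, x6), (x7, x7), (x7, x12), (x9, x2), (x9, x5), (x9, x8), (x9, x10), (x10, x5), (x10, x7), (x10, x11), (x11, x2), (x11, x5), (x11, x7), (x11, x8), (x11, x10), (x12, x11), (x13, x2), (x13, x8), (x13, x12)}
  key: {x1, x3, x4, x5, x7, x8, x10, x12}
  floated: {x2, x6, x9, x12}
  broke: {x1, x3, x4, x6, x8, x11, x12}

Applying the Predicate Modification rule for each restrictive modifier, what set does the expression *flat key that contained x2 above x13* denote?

⟦that contained x2⟧ = {x : ⟨x, x2⟩ ∈ ⟦contained⟧} = {x2, x3, x6, x7, x9, x11, x13}
⟦above x13⟧ = {x : ⟨x, x13⟩ ∈ ⟦above⟧} = {x1, x2, x3, x4, x5, x7, x9, x13}
⟦key⟧ = {x1, x3, x4, x5, x7, x8, x10, x12}
… ∩ ⟦that contained x2⟧ = {x1, x3, x4, x5, x7, x8, x10, x12} ∩ {x2, x3, x6, x7, x9, x11, x13} = {x3, x7}
… ∩ ⟦above x13⟧ = {x3, x7} ∩ {x1, x2, x3, x4, x5, x7, x9, x13} = {x3, x7}
… ∩ ⟦flat⟧ = {x3, x7} ∩ {x2, x3, x4, x6, x7, x12, x13} = {x3, x7}
So ⟦flat key that contained x2 above x13⟧ = {x3, x7}.

{x3, x7}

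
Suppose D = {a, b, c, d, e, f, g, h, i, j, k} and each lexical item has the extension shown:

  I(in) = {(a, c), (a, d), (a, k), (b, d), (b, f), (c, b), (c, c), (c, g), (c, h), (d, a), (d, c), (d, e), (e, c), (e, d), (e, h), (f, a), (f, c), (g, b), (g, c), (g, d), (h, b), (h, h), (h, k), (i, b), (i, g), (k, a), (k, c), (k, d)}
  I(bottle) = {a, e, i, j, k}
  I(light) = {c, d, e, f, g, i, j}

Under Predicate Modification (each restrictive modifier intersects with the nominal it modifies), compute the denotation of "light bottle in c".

{e}

⟦in c⟧ = {x : ⟨x, c⟩ ∈ ⟦in⟧} = {a, c, d, e, f, g, k}
⟦bottle⟧ = {a, e, i, j, k}
… ∩ ⟦in c⟧ = {a, e, i, j, k} ∩ {a, c, d, e, f, g, k} = {a, e, k}
… ∩ ⟦light⟧ = {a, e, k} ∩ {c, d, e, f, g, i, j} = {e}
So ⟦light bottle in c⟧ = {e}.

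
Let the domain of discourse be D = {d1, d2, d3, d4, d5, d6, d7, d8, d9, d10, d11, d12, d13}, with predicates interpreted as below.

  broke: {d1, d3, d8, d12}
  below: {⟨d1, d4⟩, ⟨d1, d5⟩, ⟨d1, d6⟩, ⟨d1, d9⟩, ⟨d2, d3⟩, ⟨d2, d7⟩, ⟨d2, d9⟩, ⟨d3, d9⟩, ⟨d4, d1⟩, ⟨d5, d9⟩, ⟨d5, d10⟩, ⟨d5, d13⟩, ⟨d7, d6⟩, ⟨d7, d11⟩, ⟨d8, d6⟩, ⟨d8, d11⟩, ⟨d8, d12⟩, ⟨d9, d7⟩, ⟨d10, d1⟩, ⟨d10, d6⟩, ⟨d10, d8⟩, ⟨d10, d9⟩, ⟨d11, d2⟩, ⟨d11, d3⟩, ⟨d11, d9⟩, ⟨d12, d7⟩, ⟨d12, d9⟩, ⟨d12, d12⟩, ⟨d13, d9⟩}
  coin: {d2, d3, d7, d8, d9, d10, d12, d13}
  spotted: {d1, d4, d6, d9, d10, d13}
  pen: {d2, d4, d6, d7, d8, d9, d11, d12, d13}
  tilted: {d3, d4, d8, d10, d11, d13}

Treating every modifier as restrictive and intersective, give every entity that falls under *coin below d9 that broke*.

{d3, d12}

⟦below d9⟧ = {x : ⟨x, d9⟩ ∈ ⟦below⟧} = {d1, d2, d3, d5, d10, d11, d12, d13}
⟦that broke⟧ = ⟦broke⟧ = {d1, d3, d8, d12}
⟦coin⟧ = {d2, d3, d7, d8, d9, d10, d12, d13}
… ∩ ⟦below d9⟧ = {d2, d3, d7, d8, d9, d10, d12, d13} ∩ {d1, d2, d3, d5, d10, d11, d12, d13} = {d2, d3, d10, d12, d13}
… ∩ ⟦that broke⟧ = {d2, d3, d10, d12, d13} ∩ {d1, d3, d8, d12} = {d3, d12}
So ⟦coin below d9 that broke⟧ = {d3, d12}.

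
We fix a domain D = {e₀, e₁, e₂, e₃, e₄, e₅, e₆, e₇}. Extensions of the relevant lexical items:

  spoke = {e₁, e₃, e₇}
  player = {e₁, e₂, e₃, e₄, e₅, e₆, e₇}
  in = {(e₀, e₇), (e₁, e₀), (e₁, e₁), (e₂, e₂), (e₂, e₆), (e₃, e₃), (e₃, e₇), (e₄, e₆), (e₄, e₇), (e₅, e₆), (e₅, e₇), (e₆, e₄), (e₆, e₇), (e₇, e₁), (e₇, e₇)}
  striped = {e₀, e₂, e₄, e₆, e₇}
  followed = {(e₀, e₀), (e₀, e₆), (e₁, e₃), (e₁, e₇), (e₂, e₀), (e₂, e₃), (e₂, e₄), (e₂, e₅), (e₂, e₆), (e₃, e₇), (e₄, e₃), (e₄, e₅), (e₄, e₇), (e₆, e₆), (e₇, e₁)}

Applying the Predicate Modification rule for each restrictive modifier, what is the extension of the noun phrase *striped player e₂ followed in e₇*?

⟦e₂ followed⟧ = {x : ⟨e₂, x⟩ ∈ ⟦followed⟧} = {e₀, e₃, e₄, e₅, e₆}
⟦in e₇⟧ = {x : ⟨x, e₇⟩ ∈ ⟦in⟧} = {e₀, e₃, e₄, e₅, e₆, e₇}
⟦player⟧ = {e₁, e₂, e₃, e₄, e₅, e₆, e₇}
… ∩ ⟦e₂ followed⟧ = {e₁, e₂, e₃, e₄, e₅, e₆, e₇} ∩ {e₀, e₃, e₄, e₅, e₆} = {e₃, e₄, e₅, e₆}
… ∩ ⟦in e₇⟧ = {e₃, e₄, e₅, e₆} ∩ {e₀, e₃, e₄, e₅, e₆, e₇} = {e₃, e₄, e₅, e₆}
… ∩ ⟦striped⟧ = {e₃, e₄, e₅, e₆} ∩ {e₀, e₂, e₄, e₆, e₇} = {e₄, e₆}
So ⟦striped player e₂ followed in e₇⟧ = {e₄, e₆}.

{e₄, e₆}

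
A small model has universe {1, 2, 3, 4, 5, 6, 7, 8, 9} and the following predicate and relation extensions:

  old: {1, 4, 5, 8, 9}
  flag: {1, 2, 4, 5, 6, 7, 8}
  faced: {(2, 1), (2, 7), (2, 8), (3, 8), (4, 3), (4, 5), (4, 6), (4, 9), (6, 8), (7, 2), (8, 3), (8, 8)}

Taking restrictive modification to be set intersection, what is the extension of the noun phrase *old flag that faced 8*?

⟦that faced 8⟧ = {x : ⟨x, 8⟩ ∈ ⟦faced⟧} = {2, 3, 6, 8}
⟦flag⟧ = {1, 2, 4, 5, 6, 7, 8}
… ∩ ⟦that faced 8⟧ = {1, 2, 4, 5, 6, 7, 8} ∩ {2, 3, 6, 8} = {2, 6, 8}
… ∩ ⟦old⟧ = {2, 6, 8} ∩ {1, 4, 5, 8, 9} = {8}
So ⟦old flag that faced 8⟧ = {8}.

{8}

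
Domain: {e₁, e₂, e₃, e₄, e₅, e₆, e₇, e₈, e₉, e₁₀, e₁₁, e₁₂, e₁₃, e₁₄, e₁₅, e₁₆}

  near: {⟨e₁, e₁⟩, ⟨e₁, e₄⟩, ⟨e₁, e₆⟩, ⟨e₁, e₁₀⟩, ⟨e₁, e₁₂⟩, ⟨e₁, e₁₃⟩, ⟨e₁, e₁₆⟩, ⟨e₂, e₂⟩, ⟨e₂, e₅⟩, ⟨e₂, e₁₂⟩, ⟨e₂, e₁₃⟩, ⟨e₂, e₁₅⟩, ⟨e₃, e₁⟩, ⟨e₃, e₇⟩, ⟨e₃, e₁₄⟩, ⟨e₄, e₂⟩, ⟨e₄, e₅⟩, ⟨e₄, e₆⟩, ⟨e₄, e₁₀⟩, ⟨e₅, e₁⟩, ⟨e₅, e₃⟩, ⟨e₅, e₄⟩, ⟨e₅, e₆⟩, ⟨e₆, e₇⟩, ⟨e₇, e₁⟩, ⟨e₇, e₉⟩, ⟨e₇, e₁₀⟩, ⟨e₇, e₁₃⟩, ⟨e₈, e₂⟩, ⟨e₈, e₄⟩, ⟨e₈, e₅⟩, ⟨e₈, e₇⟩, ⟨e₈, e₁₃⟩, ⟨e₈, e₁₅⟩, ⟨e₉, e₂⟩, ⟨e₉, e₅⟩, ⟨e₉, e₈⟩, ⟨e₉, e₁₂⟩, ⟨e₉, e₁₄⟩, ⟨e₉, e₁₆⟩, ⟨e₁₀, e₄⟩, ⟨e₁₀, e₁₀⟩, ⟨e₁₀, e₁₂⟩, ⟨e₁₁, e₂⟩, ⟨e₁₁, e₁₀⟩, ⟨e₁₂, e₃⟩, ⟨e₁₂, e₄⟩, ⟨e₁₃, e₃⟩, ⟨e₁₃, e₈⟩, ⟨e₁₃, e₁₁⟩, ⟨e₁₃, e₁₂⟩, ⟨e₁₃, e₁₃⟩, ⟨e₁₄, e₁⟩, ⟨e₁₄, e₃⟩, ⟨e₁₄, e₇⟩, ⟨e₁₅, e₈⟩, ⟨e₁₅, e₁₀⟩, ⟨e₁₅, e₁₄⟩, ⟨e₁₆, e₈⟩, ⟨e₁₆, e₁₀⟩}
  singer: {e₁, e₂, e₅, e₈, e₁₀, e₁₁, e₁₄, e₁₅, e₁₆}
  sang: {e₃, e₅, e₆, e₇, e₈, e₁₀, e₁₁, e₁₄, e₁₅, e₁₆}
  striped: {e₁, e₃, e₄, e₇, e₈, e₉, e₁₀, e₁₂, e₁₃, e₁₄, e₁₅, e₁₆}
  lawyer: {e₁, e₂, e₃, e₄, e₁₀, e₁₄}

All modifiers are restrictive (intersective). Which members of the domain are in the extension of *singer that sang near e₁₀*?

⟦that sang⟧ = ⟦sang⟧ = {e₃, e₅, e₆, e₇, e₈, e₁₀, e₁₁, e₁₄, e₁₅, e₁₆}
⟦near e₁₀⟧ = {x : ⟨x, e₁₀⟩ ∈ ⟦near⟧} = {e₁, e₄, e₇, e₁₀, e₁₁, e₁₅, e₁₆}
⟦singer⟧ = {e₁, e₂, e₅, e₈, e₁₀, e₁₁, e₁₄, e₁₅, e₁₆}
… ∩ ⟦that sang⟧ = {e₁, e₂, e₅, e₈, e₁₀, e₁₁, e₁₄, e₁₅, e₁₆} ∩ {e₃, e₅, e₆, e₇, e₈, e₁₀, e₁₁, e₁₄, e₁₅, e₁₆} = {e₅, e₈, e₁₀, e₁₁, e₁₄, e₁₅, e₁₆}
… ∩ ⟦near e₁₀⟧ = {e₅, e₈, e₁₀, e₁₁, e₁₄, e₁₅, e₁₆} ∩ {e₁, e₄, e₇, e₁₀, e₁₁, e₁₅, e₁₆} = {e₁₀, e₁₁, e₁₅, e₁₆}
So ⟦singer that sang near e₁₀⟧ = {e₁₀, e₁₁, e₁₅, e₁₆}.

{e₁₀, e₁₁, e₁₅, e₁₆}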